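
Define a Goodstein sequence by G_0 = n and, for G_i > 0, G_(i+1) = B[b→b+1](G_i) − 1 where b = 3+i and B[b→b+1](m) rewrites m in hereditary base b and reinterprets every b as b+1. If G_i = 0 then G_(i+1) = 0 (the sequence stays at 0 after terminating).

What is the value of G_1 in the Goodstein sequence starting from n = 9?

[0] 9 ≡ 3^2 (base 3). Lift 4: 16. −1: 15.
[1] 15 ≡ 3·4 + 3 (base 4). Lift 5: 18. −1: 17.

15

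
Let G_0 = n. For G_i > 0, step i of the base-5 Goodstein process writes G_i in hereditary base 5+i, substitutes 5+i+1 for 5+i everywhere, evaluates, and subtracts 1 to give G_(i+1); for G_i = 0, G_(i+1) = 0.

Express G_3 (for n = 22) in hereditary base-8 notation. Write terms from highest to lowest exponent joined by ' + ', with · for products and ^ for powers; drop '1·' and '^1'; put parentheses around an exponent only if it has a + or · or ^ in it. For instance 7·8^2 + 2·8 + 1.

step 0: 22 = 4·5 + 2; sub 6 for 5: 4·6 + 2; = 26; G_1 = 26−1 = 25
step 1: 25 = 4·6 + 1; sub 7 for 6: 4·7 + 1; = 29; G_2 = 29−1 = 28
step 2: 28 = 4·7; sub 8 for 7: 4·8; = 32; G_3 = 32−1 = 31
step 3: 31 = 3·8 + 7; sub 9 for 8: 3·9 + 7; = 34; G_4 = 34−1 = 33

3·8 + 7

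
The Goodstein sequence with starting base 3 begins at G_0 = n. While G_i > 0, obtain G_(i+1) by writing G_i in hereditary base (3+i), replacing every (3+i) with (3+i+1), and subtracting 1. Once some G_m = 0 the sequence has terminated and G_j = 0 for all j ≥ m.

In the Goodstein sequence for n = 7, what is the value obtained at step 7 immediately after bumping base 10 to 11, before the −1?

7 —HB3→ 2·3 + 1 —bump→ 2·4 + 1 = 9 —(−1)→ 8
8 —HB4→ 2·4 —bump→ 2·5 = 10 —(−1)→ 9
9 —HB5→ 5 + 4 —bump→ 6 + 4 = 10 —(−1)→ 9
9 —HB6→ 6 + 3 —bump→ 7 + 3 = 10 —(−1)→ 9
9 —HB7→ 7 + 2 —bump→ 8 + 2 = 10 —(−1)→ 9
9 —HB8→ 8 + 1 —bump→ 9 + 1 = 10 —(−1)→ 9
9 —HB9→ 9 —bump→ 10 = 10 —(−1)→ 9

9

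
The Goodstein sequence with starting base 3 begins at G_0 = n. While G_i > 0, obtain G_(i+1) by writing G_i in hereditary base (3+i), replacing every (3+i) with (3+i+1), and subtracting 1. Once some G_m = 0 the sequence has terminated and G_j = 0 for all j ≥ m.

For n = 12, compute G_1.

19

12 —HB3→ 3^2 + 3 —bump→ 4^2 + 4 = 20 —(−1)→ 19
19 —HB4→ 4^2 + 3 —bump→ 5^2 + 3 = 28 —(−1)→ 27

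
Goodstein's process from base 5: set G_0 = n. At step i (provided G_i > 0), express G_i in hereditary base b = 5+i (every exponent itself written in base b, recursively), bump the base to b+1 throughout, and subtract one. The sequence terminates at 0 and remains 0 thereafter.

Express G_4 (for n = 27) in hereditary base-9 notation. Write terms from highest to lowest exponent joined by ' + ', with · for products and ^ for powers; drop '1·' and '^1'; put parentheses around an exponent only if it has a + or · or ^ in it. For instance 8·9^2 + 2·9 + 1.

7·9 + 6

(0) 27|_5 = 5^2 + 2 ↦ 6^2 + 2|_6 = 38 ⇒ 37
(1) 37|_6 = 6^2 + 1 ↦ 7^2 + 1|_7 = 50 ⇒ 49
(2) 49|_7 = 7^2 ↦ 8^2|_8 = 64 ⇒ 63
(3) 63|_8 = 7·8 + 7 ↦ 7·9 + 7|_9 = 70 ⇒ 69
(4) 69|_9 = 7·9 + 6 ↦ 7·10 + 6|_10 = 76 ⇒ 75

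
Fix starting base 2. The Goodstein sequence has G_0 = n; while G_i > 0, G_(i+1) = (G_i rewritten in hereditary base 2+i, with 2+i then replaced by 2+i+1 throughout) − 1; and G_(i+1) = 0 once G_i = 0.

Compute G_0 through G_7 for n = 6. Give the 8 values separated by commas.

step 0: 6 = 2^2 + 2; sub 3 for 2: 3^3 + 3; = 30; G_1 = 30−1 = 29
step 1: 29 = 3^3 + 2; sub 4 for 3: 4^4 + 2; = 258; G_2 = 258−1 = 257
step 2: 257 = 4^4 + 1; sub 5 for 4: 5^5 + 1; = 3126; G_3 = 3126−1 = 3125
step 3: 3125 = 5^5; sub 6 for 5: 6^6; = 46656; G_4 = 46656−1 = 46655
step 4: 46655 = 5·6^5 + 5·6^4 + 5·6^3 + 5·6^2 + 5·6 + 5; sub 7 for 6: 5·7^5 + 5·7^4 + 5·7^3 + 5·7^2 + 5·7 + 5; = 98040; G_5 = 98040−1 = 98039
step 5: 98039 = 5·7^5 + 5·7^4 + 5·7^3 + 5·7^2 + 5·7 + 4; sub 8 for 7: 5·8^5 + 5·8^4 + 5·8^3 + 5·8^2 + 5·8 + 4; = 187244; G_6 = 187244−1 = 187243
step 6: 187243 = 5·8^5 + 5·8^4 + 5·8^3 + 5·8^2 + 5·8 + 3; sub 9 for 8: 5·9^5 + 5·9^4 + 5·9^3 + 5·9^2 + 5·9 + 3; = 332148; G_7 = 332148−1 = 332147

6, 29, 257, 3125, 46655, 98039, 187243, 332147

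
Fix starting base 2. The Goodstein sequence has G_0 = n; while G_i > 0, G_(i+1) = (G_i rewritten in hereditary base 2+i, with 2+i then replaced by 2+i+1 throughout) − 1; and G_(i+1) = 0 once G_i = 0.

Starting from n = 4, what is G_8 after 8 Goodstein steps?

211

G_0=4  [base 2] 2^2  →[2↦3]→  3^3 = 27  −1 ⇒ G_1=26
G_1=26  [base 3] 2·3^2 + 2·3 + 2  →[3↦4]→  2·4^2 + 2·4 + 2 = 42  −1 ⇒ G_2=41
G_2=41  [base 4] 2·4^2 + 2·4 + 1  →[4↦5]→  2·5^2 + 2·5 + 1 = 61  −1 ⇒ G_3=60
G_3=60  [base 5] 2·5^2 + 2·5  →[5↦6]→  2·6^2 + 2·6 = 84  −1 ⇒ G_4=83
G_4=83  [base 6] 2·6^2 + 6 + 5  →[6↦7]→  2·7^2 + 7 + 5 = 110  −1 ⇒ G_5=109
G_5=109  [base 7] 2·7^2 + 7 + 4  →[7↦8]→  2·8^2 + 8 + 4 = 140  −1 ⇒ G_6=139
G_6=139  [base 8] 2·8^2 + 8 + 3  →[8↦9]→  2·9^2 + 9 + 3 = 174  −1 ⇒ G_7=173
G_7=173  [base 9] 2·9^2 + 9 + 2  →[9↦10]→  2·10^2 + 10 + 2 = 212  −1 ⇒ G_8=211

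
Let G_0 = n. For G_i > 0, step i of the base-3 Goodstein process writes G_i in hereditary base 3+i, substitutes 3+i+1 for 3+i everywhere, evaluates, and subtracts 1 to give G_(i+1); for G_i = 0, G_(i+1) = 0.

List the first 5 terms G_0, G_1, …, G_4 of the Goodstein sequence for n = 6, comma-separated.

step 0: 6 = 2·3; sub 4 for 3: 2·4; = 8; G_1 = 8−1 = 7
step 1: 7 = 4 + 3; sub 5 for 4: 5 + 3; = 8; G_2 = 8−1 = 7
step 2: 7 = 5 + 2; sub 6 for 5: 6 + 2; = 8; G_3 = 8−1 = 7
step 3: 7 = 6 + 1; sub 7 for 6: 7 + 1; = 8; G_4 = 8−1 = 7

6, 7, 7, 7, 7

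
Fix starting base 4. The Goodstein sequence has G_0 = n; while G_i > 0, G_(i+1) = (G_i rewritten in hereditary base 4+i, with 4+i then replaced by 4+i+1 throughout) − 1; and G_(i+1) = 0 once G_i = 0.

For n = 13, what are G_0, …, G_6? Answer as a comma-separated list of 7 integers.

13, 15, 17, 18, 19, 20, 21

i=0: 13 = 3·4 + 1 (b=4); 4→5: 3·5 + 1 = 16; 16−1 = 15
i=1: 15 = 3·5 (b=5); 5→6: 3·6 = 18; 18−1 = 17
i=2: 17 = 2·6 + 5 (b=6); 6→7: 2·7 + 5 = 19; 19−1 = 18
i=3: 18 = 2·7 + 4 (b=7); 7→8: 2·8 + 4 = 20; 20−1 = 19
i=4: 19 = 2·8 + 3 (b=8); 8→9: 2·9 + 3 = 21; 21−1 = 20
i=5: 20 = 2·9 + 2 (b=9); 9→10: 2·10 + 2 = 22; 22−1 = 21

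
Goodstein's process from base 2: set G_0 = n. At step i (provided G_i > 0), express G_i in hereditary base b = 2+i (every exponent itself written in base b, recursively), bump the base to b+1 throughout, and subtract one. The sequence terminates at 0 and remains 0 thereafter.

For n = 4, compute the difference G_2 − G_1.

15

[0] 4 ≡ 2^2 (base 2). Lift 3: 27. −1: 26.
[1] 26 ≡ 2·3^2 + 2·3 + 2 (base 3). Lift 4: 42. −1: 41.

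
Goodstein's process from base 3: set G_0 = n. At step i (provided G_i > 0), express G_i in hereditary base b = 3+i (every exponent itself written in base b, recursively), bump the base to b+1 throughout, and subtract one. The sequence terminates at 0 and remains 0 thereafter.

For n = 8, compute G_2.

G_0 = 8. HB_3(8) = 2·3 + 2. Bump = 10. G_1 = 9.
G_1 = 9. HB_4(9) = 2·4 + 1. Bump = 11. G_2 = 10.

10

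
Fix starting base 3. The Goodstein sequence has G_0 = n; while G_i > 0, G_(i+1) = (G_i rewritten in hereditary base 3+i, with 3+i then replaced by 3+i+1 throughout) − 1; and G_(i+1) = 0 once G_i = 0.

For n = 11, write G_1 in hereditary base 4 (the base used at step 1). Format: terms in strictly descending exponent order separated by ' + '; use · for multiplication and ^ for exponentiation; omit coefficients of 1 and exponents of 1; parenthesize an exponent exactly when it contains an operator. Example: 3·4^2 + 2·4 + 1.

4^2 + 1

G_0 = 11. HB_3(11) = 3^2 + 2. Bump = 18. G_1 = 17.
G_1 = 17. HB_4(17) = 4^2 + 1. Bump = 26. G_2 = 25.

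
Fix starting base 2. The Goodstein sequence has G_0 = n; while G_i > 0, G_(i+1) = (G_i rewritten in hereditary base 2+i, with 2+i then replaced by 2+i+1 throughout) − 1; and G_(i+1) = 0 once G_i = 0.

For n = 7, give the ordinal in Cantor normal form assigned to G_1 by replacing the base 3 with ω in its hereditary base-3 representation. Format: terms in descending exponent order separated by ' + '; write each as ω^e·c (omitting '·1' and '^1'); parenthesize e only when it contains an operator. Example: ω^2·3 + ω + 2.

ω^ω + ω

[0] 7 ≡ 2^2 + 2 + 1 (base 2). Lift 3: 31. −1: 30.
[1] 30 ≡ 3^3 + 3 (base 3). Lift 4: 260. −1: 259.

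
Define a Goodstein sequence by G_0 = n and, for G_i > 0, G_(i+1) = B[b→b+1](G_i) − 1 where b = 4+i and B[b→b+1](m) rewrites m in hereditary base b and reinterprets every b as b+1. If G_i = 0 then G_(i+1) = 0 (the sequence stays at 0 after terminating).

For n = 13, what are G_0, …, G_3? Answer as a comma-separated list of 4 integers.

13, 15, 17, 18

i=0: 13 = 3·4 + 1 (b=4); 4→5: 3·5 + 1 = 16; 16−1 = 15
i=1: 15 = 3·5 (b=5); 5→6: 3·6 = 18; 18−1 = 17
i=2: 17 = 2·6 + 5 (b=6); 6→7: 2·7 + 5 = 19; 19−1 = 18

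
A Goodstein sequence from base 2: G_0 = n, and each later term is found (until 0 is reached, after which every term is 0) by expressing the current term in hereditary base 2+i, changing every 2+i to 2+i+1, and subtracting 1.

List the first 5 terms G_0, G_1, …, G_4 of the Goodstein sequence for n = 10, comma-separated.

i=0: 10 = 2^(2 + 1) + 2 (b=2); 2→3: 3^(3 + 1) + 3 = 84; 84−1 = 83
i=1: 83 = 3^(3 + 1) + 2 (b=3); 3→4: 4^(4 + 1) + 2 = 1026; 1026−1 = 1025
i=2: 1025 = 4^(4 + 1) + 1 (b=4); 4→5: 5^(5 + 1) + 1 = 15626; 15626−1 = 15625
i=3: 15625 = 5^(5 + 1) (b=5); 5→6: 6^(6 + 1) = 279936; 279936−1 = 279935

10, 83, 1025, 15625, 279935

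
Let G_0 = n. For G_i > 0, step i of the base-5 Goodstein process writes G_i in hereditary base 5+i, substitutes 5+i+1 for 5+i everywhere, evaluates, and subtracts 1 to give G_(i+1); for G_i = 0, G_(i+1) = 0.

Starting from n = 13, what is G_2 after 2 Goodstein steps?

base 5: 13 = 2·5 + 3; at 6: 2·6 + 3 = 15; next = 14
base 6: 14 = 2·6 + 2; at 7: 2·7 + 2 = 16; next = 15
base 7: 15 = 2·7 + 1; at 8: 2·8 + 1 = 17; next = 16

15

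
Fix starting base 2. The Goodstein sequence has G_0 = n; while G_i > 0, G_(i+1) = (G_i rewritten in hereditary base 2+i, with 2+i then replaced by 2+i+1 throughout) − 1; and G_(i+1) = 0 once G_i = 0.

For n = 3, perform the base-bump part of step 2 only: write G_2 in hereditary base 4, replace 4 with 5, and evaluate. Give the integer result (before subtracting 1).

3

step 0: 3 = 2 + 1; sub 3 for 2: 3 + 1; = 4; G_1 = 4−1 = 3
step 1: 3 = 3; sub 4 for 3: 4; = 4; G_2 = 4−1 = 3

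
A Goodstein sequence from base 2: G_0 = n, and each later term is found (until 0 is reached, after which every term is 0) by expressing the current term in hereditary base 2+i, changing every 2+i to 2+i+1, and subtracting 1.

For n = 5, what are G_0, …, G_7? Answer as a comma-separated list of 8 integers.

5 —HB2→ 2^2 + 1 —bump→ 3^3 + 1 = 28 —(−1)→ 27
27 —HB3→ 3^3 —bump→ 4^4 = 256 —(−1)→ 255
255 —HB4→ 3·4^3 + 3·4^2 + 3·4 + 3 —bump→ 3·5^3 + 3·5^2 + 3·5 + 3 = 468 —(−1)→ 467
467 —HB5→ 3·5^3 + 3·5^2 + 3·5 + 2 —bump→ 3·6^3 + 3·6^2 + 3·6 + 2 = 776 —(−1)→ 775
775 —HB6→ 3·6^3 + 3·6^2 + 3·6 + 1 —bump→ 3·7^3 + 3·7^2 + 3·7 + 1 = 1198 —(−1)→ 1197
1197 —HB7→ 3·7^3 + 3·7^2 + 3·7 —bump→ 3·8^3 + 3·8^2 + 3·8 = 1752 —(−1)→ 1751
1751 —HB8→ 3·8^3 + 3·8^2 + 2·8 + 7 —bump→ 3·9^3 + 3·9^2 + 2·9 + 7 = 2455 —(−1)→ 2454

5, 27, 255, 467, 775, 1197, 1751, 2454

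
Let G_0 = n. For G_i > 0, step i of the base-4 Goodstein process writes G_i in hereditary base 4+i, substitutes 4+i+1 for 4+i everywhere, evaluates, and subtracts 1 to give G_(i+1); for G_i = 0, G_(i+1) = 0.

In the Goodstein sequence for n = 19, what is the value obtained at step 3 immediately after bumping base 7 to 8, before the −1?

64

base 4: 19 = 4^2 + 3; at 5: 5^2 + 3 = 28; next = 27
base 5: 27 = 5^2 + 2; at 6: 6^2 + 2 = 38; next = 37
base 6: 37 = 6^2 + 1; at 7: 7^2 + 1 = 50; next = 49
base 7: 49 = 7^2; at 8: 8^2 = 64; next = 63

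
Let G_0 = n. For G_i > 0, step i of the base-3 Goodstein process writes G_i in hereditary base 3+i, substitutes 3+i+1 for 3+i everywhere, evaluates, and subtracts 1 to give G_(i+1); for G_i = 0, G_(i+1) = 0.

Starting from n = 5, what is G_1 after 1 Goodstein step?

5 —HB3→ 3 + 2 —bump→ 4 + 2 = 6 —(−1)→ 5
5 —HB4→ 4 + 1 —bump→ 5 + 1 = 6 —(−1)→ 5

5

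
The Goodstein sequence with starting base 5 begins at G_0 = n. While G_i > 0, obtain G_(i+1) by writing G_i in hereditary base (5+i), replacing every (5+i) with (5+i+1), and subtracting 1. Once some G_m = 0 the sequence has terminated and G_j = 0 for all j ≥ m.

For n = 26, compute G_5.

(0) 26|_5 = 5^2 + 1 ↦ 6^2 + 1|_6 = 37 ⇒ 36
(1) 36|_6 = 6^2 ↦ 7^2|_7 = 49 ⇒ 48
(2) 48|_7 = 6·7 + 6 ↦ 6·8 + 6|_8 = 54 ⇒ 53
(3) 53|_8 = 6·8 + 5 ↦ 6·9 + 5|_9 = 59 ⇒ 58
(4) 58|_9 = 6·9 + 4 ↦ 6·10 + 4|_10 = 64 ⇒ 63
(5) 63|_10 = 6·10 + 3 ↦ 6·11 + 3|_11 = 69 ⇒ 68

63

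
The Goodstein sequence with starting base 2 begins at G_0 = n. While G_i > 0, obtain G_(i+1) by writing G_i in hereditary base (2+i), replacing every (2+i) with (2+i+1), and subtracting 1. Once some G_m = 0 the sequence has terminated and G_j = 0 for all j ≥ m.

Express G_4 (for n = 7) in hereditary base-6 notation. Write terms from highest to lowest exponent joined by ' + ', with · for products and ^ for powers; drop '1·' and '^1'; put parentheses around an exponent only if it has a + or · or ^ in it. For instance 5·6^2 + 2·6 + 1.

(0) 7|_2 = 2^2 + 2 + 1 ↦ 3^3 + 3 + 1|_3 = 31 ⇒ 30
(1) 30|_3 = 3^3 + 3 ↦ 4^4 + 4|_4 = 260 ⇒ 259
(2) 259|_4 = 4^4 + 3 ↦ 5^5 + 3|_5 = 3128 ⇒ 3127
(3) 3127|_5 = 5^5 + 2 ↦ 6^6 + 2|_6 = 46658 ⇒ 46657
(4) 46657|_6 = 6^6 + 1 ↦ 7^7 + 1|_7 = 823544 ⇒ 823543

6^6 + 1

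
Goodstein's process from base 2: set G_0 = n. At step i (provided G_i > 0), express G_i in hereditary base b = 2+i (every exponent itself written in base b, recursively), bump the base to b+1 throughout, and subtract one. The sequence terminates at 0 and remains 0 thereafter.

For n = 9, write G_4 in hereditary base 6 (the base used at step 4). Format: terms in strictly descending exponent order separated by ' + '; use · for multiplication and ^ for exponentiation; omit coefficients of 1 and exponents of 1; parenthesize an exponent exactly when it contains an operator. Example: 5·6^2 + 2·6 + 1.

step 0: 9 = 2^(2 + 1) + 1; sub 3 for 2: 3^(3 + 1) + 1; = 82; G_1 = 82−1 = 81
step 1: 81 = 3^(3 + 1); sub 4 for 3: 4^(4 + 1); = 1024; G_2 = 1024−1 = 1023
step 2: 1023 = 3·4^4 + 3·4^3 + 3·4^2 + 3·4 + 3; sub 5 for 4: 3·5^5 + 3·5^3 + 3·5^2 + 3·5 + 3; = 9843; G_3 = 9843−1 = 9842
step 3: 9842 = 3·5^5 + 3·5^3 + 3·5^2 + 3·5 + 2; sub 6 for 5: 3·6^6 + 3·6^3 + 3·6^2 + 3·6 + 2; = 140744; G_4 = 140744−1 = 140743

3·6^6 + 3·6^3 + 3·6^2 + 3·6 + 1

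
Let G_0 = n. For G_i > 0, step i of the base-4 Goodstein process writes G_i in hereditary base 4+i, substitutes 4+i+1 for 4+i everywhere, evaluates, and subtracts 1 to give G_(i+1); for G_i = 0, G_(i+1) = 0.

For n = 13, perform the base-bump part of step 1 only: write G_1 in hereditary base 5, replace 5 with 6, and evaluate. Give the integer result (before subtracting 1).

18

step 0: 13 = 3·4 + 1; sub 5 for 4: 3·5 + 1; = 16; G_1 = 16−1 = 15
step 1: 15 = 3·5; sub 6 for 5: 3·6; = 18; G_2 = 18−1 = 17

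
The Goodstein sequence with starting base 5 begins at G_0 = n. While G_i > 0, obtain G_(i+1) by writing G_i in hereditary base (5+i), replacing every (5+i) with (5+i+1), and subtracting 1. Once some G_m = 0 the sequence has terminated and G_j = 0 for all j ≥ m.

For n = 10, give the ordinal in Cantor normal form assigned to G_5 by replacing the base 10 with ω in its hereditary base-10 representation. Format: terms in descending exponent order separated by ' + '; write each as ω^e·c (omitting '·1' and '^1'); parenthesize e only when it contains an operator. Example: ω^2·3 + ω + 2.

ω + 1

(0) 10|_5 = 2·5 ↦ 2·6|_6 = 12 ⇒ 11
(1) 11|_6 = 6 + 5 ↦ 7 + 5|_7 = 12 ⇒ 11
(2) 11|_7 = 7 + 4 ↦ 8 + 4|_8 = 12 ⇒ 11
(3) 11|_8 = 8 + 3 ↦ 9 + 3|_9 = 12 ⇒ 11
(4) 11|_9 = 9 + 2 ↦ 10 + 2|_10 = 12 ⇒ 11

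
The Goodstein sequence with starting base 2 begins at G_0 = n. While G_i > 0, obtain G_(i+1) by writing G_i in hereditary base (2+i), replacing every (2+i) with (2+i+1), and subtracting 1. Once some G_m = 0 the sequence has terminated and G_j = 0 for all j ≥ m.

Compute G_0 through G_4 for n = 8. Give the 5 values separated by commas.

8, 80, 553, 6310, 93395

[0] 8 ≡ 2^(2 + 1) (base 2). Lift 3: 81. −1: 80.
[1] 80 ≡ 2·3^3 + 2·3^2 + 2·3 + 2 (base 3). Lift 4: 554. −1: 553.
[2] 553 ≡ 2·4^4 + 2·4^2 + 2·4 + 1 (base 4). Lift 5: 6311. −1: 6310.
[3] 6310 ≡ 2·5^5 + 2·5^2 + 2·5 (base 5). Lift 6: 93396. −1: 93395.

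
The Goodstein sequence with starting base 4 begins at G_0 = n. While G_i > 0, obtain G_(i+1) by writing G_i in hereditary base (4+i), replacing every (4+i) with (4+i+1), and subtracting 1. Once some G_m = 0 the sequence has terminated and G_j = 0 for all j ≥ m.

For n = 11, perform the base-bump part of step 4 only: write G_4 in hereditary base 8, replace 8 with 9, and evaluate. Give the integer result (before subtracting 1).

11 —HB4→ 2·4 + 3 —bump→ 2·5 + 3 = 13 —(−1)→ 12
12 —HB5→ 2·5 + 2 —bump→ 2·6 + 2 = 14 —(−1)→ 13
13 —HB6→ 2·6 + 1 —bump→ 2·7 + 1 = 15 —(−1)→ 14
14 —HB7→ 2·7 —bump→ 2·8 = 16 —(−1)→ 15
15 —HB8→ 8 + 7 —bump→ 9 + 7 = 16 —(−1)→ 15

16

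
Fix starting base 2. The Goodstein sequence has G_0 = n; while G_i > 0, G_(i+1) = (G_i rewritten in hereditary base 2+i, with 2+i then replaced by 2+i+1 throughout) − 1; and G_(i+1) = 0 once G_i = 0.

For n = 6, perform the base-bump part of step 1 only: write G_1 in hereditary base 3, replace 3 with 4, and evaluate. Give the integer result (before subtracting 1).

G_0 = 6. HB_2(6) = 2^2 + 2. Bump = 30. G_1 = 29.
G_1 = 29. HB_3(29) = 3^3 + 2. Bump = 258. G_2 = 257.

258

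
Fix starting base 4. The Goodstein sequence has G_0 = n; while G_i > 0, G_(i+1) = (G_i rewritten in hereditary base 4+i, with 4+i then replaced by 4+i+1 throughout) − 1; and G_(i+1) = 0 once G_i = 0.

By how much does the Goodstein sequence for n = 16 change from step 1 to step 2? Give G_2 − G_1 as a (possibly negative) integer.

3

[0] 16 ≡ 4^2 (base 4). Lift 5: 25. −1: 24.
[1] 24 ≡ 4·5 + 4 (base 5). Lift 6: 28. −1: 27.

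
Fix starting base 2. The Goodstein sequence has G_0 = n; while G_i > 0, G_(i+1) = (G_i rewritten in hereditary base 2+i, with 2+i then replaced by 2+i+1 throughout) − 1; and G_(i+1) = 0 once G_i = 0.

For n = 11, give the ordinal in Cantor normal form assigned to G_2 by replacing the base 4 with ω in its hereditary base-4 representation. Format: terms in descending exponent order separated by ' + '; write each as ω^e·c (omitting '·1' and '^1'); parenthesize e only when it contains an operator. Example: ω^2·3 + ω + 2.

ω^(ω + 1) + 3

[0] 11 ≡ 2^(2 + 1) + 2 + 1 (base 2). Lift 3: 85. −1: 84.
[1] 84 ≡ 3^(3 + 1) + 3 (base 3). Lift 4: 1028. −1: 1027.
[2] 1027 ≡ 4^(4 + 1) + 3 (base 4). Lift 5: 15628. −1: 15627.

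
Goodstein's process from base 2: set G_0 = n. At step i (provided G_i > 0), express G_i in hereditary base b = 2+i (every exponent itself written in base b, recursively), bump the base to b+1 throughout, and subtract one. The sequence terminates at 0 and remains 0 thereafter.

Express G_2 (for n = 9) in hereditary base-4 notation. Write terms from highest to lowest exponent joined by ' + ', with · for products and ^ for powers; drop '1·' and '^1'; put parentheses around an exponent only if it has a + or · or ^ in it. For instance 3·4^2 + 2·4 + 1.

3·4^4 + 3·4^3 + 3·4^2 + 3·4 + 3

i=0: 9 = 2^(2 + 1) + 1 (b=2); 2→3: 3^(3 + 1) + 1 = 82; 82−1 = 81
i=1: 81 = 3^(3 + 1) (b=3); 3→4: 4^(4 + 1) = 1024; 1024−1 = 1023
i=2: 1023 = 3·4^4 + 3·4^3 + 3·4^2 + 3·4 + 3 (b=4); 4→5: 3·5^5 + 3·5^3 + 3·5^2 + 3·5 + 3 = 9843; 9843−1 = 9842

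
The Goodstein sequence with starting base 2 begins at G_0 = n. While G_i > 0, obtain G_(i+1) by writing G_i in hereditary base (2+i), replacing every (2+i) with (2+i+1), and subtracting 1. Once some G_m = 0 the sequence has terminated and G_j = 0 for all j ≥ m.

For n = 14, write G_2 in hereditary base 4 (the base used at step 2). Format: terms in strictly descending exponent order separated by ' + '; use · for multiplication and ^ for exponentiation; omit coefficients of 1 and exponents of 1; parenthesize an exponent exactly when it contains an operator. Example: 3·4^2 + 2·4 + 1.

[0] 14 ≡ 2^(2 + 1) + 2^2 + 2 (base 2). Lift 3: 111. −1: 110.
[1] 110 ≡ 3^(3 + 1) + 3^3 + 2 (base 3). Lift 4: 1282. −1: 1281.
[2] 1281 ≡ 4^(4 + 1) + 4^4 + 1 (base 4). Lift 5: 18751. −1: 18750.

4^(4 + 1) + 4^4 + 1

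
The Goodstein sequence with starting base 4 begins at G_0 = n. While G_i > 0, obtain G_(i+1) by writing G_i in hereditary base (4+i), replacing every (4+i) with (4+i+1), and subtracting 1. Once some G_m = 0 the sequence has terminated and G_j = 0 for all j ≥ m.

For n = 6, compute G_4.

5

[0] 6 ≡ 4 + 2 (base 4). Lift 5: 7. −1: 6.
[1] 6 ≡ 5 + 1 (base 5). Lift 6: 7. −1: 6.
[2] 6 ≡ 6 (base 6). Lift 7: 7. −1: 6.
[3] 6 ≡ 6 (base 7). Lift 8: 6. −1: 5.
[4] 5 ≡ 5 (base 8). Lift 9: 5. −1: 4.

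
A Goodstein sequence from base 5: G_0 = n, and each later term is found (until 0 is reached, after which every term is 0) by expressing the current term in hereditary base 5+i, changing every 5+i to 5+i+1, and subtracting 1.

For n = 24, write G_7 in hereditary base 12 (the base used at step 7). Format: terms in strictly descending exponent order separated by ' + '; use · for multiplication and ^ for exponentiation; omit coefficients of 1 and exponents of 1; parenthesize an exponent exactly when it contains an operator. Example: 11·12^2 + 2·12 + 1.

(0) 24|_5 = 4·5 + 4 ↦ 4·6 + 4|_6 = 28 ⇒ 27
(1) 27|_6 = 4·6 + 3 ↦ 4·7 + 3|_7 = 31 ⇒ 30
(2) 30|_7 = 4·7 + 2 ↦ 4·8 + 2|_8 = 34 ⇒ 33
(3) 33|_8 = 4·8 + 1 ↦ 4·9 + 1|_9 = 37 ⇒ 36
(4) 36|_9 = 4·9 ↦ 4·10|_10 = 40 ⇒ 39
(5) 39|_10 = 3·10 + 9 ↦ 3·11 + 9|_11 = 42 ⇒ 41
(6) 41|_11 = 3·11 + 8 ↦ 3·12 + 8|_12 = 44 ⇒ 43

3·12 + 7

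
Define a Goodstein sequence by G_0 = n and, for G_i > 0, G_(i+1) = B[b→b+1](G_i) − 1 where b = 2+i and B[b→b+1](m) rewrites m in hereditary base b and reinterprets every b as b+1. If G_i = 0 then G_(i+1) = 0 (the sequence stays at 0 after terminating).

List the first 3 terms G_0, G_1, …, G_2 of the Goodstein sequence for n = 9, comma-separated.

9, 81, 1023

step 0: 9 = 2^(2 + 1) + 1; sub 3 for 2: 3^(3 + 1) + 1; = 82; G_1 = 82−1 = 81
step 1: 81 = 3^(3 + 1); sub 4 for 3: 4^(4 + 1); = 1024; G_2 = 1024−1 = 1023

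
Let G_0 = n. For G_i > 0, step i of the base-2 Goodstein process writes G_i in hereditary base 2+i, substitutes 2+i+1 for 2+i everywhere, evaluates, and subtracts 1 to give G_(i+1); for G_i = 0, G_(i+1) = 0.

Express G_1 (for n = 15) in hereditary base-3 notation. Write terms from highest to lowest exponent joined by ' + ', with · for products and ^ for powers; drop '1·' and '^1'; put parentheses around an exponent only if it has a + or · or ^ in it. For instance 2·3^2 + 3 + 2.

3^(3 + 1) + 3^3 + 3

15 —HB2→ 2^(2 + 1) + 2^2 + 2 + 1 —bump→ 3^(3 + 1) + 3^3 + 3 + 1 = 112 —(−1)→ 111
111 —HB3→ 3^(3 + 1) + 3^3 + 3 —bump→ 4^(4 + 1) + 4^4 + 4 = 1284 —(−1)→ 1283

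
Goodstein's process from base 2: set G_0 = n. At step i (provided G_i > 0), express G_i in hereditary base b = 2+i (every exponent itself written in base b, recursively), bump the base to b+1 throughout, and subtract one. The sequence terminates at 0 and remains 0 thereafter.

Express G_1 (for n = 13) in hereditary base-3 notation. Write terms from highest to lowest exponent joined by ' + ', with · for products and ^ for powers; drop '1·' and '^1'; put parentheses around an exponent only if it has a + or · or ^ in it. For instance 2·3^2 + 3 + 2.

step 0: 13 = 2^(2 + 1) + 2^2 + 1; sub 3 for 2: 3^(3 + 1) + 3^3 + 1; = 109; G_1 = 109−1 = 108
step 1: 108 = 3^(3 + 1) + 3^3; sub 4 for 3: 4^(4 + 1) + 4^4; = 1280; G_2 = 1280−1 = 1279

3^(3 + 1) + 3^3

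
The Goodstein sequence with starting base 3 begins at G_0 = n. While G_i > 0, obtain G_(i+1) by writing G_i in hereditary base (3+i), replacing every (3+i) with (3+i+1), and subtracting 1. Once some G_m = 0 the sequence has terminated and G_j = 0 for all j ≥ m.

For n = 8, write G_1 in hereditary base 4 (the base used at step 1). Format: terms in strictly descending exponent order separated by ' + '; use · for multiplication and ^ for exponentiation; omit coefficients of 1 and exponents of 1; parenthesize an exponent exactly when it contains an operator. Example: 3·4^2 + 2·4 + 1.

G_0=8  [base 3] 2·3 + 2  →[3↦4]→  2·4 + 2 = 10  −1 ⇒ G_1=9
G_1=9  [base 4] 2·4 + 1  →[4↦5]→  2·5 + 1 = 11  −1 ⇒ G_2=10

2·4 + 1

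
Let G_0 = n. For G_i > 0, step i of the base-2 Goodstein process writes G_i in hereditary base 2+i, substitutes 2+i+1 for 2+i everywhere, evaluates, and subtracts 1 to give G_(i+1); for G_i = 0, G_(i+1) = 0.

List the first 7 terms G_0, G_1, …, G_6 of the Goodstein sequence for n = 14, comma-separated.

G_0 = 14. HB_2(14) = 2^(2 + 1) + 2^2 + 2. Bump = 111. G_1 = 110.
G_1 = 110. HB_3(110) = 3^(3 + 1) + 3^3 + 2. Bump = 1282. G_2 = 1281.
G_2 = 1281. HB_4(1281) = 4^(4 + 1) + 4^4 + 1. Bump = 18751. G_3 = 18750.
G_3 = 18750. HB_5(18750) = 5^(5 + 1) + 5^5. Bump = 326592. G_4 = 326591.
G_4 = 326591. HB_6(326591) = 6^(6 + 1) + 5·6^5 + 5·6^4 + 5·6^3 + 5·6^2 + 5·6 + 5. Bump = 5862841. G_5 = 5862840.
G_5 = 5862840. HB_7(5862840) = 7^(7 + 1) + 5·7^5 + 5·7^4 + 5·7^3 + 5·7^2 + 5·7 + 4. Bump = 134404972. G_6 = 134404971.

14, 110, 1281, 18750, 326591, 5862840, 134404971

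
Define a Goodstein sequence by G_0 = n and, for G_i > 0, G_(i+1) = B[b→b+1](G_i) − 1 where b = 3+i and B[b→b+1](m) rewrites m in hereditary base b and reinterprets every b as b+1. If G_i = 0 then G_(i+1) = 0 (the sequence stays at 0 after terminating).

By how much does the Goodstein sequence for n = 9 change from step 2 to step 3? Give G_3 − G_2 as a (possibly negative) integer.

G_0 = 9. HB_3(9) = 3^2. Bump = 16. G_1 = 15.
G_1 = 15. HB_4(15) = 3·4 + 3. Bump = 18. G_2 = 17.
G_2 = 17. HB_5(17) = 3·5 + 2. Bump = 20. G_3 = 19.

2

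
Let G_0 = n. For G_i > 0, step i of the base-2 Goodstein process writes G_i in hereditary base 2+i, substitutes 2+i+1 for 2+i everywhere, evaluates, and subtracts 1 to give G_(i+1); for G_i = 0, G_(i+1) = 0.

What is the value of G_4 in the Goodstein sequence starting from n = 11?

279937

base 2: 11 = 2^(2 + 1) + 2 + 1; at 3: 3^(3 + 1) + 3 + 1 = 85; next = 84
base 3: 84 = 3^(3 + 1) + 3; at 4: 4^(4 + 1) + 4 = 1028; next = 1027
base 4: 1027 = 4^(4 + 1) + 3; at 5: 5^(5 + 1) + 3 = 15628; next = 15627
base 5: 15627 = 5^(5 + 1) + 2; at 6: 6^(6 + 1) + 2 = 279938; next = 279937
base 6: 279937 = 6^(6 + 1) + 1; at 7: 7^(7 + 1) + 1 = 5764802; next = 5764801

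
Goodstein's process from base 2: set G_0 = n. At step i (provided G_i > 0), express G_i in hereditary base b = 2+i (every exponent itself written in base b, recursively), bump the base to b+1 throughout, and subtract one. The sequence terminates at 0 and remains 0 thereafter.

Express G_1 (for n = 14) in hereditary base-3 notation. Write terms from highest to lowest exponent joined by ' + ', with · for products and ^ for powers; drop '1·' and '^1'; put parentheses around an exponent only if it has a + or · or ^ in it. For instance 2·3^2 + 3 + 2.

[0] 14 ≡ 2^(2 + 1) + 2^2 + 2 (base 2). Lift 3: 111. −1: 110.
[1] 110 ≡ 3^(3 + 1) + 3^3 + 2 (base 3). Lift 4: 1282. −1: 1281.

3^(3 + 1) + 3^3 + 2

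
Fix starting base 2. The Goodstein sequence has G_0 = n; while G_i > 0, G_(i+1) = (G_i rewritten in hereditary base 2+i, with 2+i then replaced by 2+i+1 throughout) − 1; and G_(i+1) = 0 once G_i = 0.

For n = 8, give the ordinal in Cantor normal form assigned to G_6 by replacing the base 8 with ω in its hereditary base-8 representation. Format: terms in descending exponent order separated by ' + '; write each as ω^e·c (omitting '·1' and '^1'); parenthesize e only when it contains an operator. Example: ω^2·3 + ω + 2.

ω^ω·2 + ω^2·2 + ω + 3

G_0=8  [base 2] 2^(2 + 1)  →[2↦3]→  3^(3 + 1) = 81  −1 ⇒ G_1=80
G_1=80  [base 3] 2·3^3 + 2·3^2 + 2·3 + 2  →[3↦4]→  2·4^4 + 2·4^2 + 2·4 + 2 = 554  −1 ⇒ G_2=553
G_2=553  [base 4] 2·4^4 + 2·4^2 + 2·4 + 1  →[4↦5]→  2·5^5 + 2·5^2 + 2·5 + 1 = 6311  −1 ⇒ G_3=6310
G_3=6310  [base 5] 2·5^5 + 2·5^2 + 2·5  →[5↦6]→  2·6^6 + 2·6^2 + 2·6 = 93396  −1 ⇒ G_4=93395
G_4=93395  [base 6] 2·6^6 + 2·6^2 + 6 + 5  →[6↦7]→  2·7^7 + 2·7^2 + 7 + 5 = 1647196  −1 ⇒ G_5=1647195
G_5=1647195  [base 7] 2·7^7 + 2·7^2 + 7 + 4  →[7↦8]→  2·8^8 + 2·8^2 + 8 + 4 = 33554572  −1 ⇒ G_6=33554571
G_6=33554571  [base 8] 2·8^8 + 2·8^2 + 8 + 3  →[8↦9]→  2·9^9 + 2·9^2 + 9 + 3 = 774841152  −1 ⇒ G_7=774841151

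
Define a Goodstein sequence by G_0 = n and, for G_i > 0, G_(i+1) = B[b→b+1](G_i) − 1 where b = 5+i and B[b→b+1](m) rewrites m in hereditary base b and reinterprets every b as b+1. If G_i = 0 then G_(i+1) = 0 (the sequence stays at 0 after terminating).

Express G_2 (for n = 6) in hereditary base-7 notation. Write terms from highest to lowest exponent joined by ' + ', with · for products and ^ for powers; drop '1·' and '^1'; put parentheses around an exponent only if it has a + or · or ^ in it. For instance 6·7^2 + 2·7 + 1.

i=0: 6 = 5 + 1 (b=5); 5→6: 6 + 1 = 7; 7−1 = 6
i=1: 6 = 6 (b=6); 6→7: 7 = 7; 7−1 = 6
i=2: 6 = 6 (b=7); 7→8: 6 = 6; 6−1 = 5

6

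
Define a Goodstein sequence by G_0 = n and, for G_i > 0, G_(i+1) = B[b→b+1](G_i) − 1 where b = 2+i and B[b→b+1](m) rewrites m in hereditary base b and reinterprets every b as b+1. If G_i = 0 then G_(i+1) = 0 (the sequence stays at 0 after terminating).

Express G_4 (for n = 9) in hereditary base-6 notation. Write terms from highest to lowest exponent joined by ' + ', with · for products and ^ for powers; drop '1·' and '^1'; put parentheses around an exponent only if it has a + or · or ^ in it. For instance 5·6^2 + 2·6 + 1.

3·6^6 + 3·6^3 + 3·6^2 + 3·6 + 1

G_0 = 9. HB_2(9) = 2^(2 + 1) + 1. Bump = 82. G_1 = 81.
G_1 = 81. HB_3(81) = 3^(3 + 1). Bump = 1024. G_2 = 1023.
G_2 = 1023. HB_4(1023) = 3·4^4 + 3·4^3 + 3·4^2 + 3·4 + 3. Bump = 9843. G_3 = 9842.
G_3 = 9842. HB_5(9842) = 3·5^5 + 3·5^3 + 3·5^2 + 3·5 + 2. Bump = 140744. G_4 = 140743.
G_4 = 140743. HB_6(140743) = 3·6^6 + 3·6^3 + 3·6^2 + 3·6 + 1. Bump = 2471827. G_5 = 2471826.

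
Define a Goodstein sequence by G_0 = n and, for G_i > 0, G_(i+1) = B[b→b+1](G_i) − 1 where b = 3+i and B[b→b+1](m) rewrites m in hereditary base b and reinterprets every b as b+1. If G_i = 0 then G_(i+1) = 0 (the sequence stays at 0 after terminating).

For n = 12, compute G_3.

37

step 0: 12 = 3^2 + 3; sub 4 for 3: 4^2 + 4; = 20; G_1 = 20−1 = 19
step 1: 19 = 4^2 + 3; sub 5 for 4: 5^2 + 3; = 28; G_2 = 28−1 = 27
step 2: 27 = 5^2 + 2; sub 6 for 5: 6^2 + 2; = 38; G_3 = 38−1 = 37
step 3: 37 = 6^2 + 1; sub 7 for 6: 7^2 + 1; = 50; G_4 = 50−1 = 49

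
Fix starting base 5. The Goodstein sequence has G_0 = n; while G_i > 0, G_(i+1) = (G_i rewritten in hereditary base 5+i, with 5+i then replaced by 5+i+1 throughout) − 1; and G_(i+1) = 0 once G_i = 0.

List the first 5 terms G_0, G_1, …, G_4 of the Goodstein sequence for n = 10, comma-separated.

10, 11, 11, 11, 11

i=0: 10 = 2·5 (b=5); 5→6: 2·6 = 12; 12−1 = 11
i=1: 11 = 6 + 5 (b=6); 6→7: 7 + 5 = 12; 12−1 = 11
i=2: 11 = 7 + 4 (b=7); 7→8: 8 + 4 = 12; 12−1 = 11
i=3: 11 = 8 + 3 (b=8); 8→9: 9 + 3 = 12; 12−1 = 11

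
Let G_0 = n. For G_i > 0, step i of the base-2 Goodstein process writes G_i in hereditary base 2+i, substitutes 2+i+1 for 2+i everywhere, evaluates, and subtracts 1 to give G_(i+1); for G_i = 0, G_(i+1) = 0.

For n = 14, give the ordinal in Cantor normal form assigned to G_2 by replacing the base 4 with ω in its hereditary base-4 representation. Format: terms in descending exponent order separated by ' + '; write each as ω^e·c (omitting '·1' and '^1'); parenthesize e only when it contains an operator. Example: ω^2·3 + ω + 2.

ω^(ω + 1) + ω^ω + 1

(0) 14|_2 = 2^(2 + 1) + 2^2 + 2 ↦ 3^(3 + 1) + 3^3 + 3|_3 = 111 ⇒ 110
(1) 110|_3 = 3^(3 + 1) + 3^3 + 2 ↦ 4^(4 + 1) + 4^4 + 2|_4 = 1282 ⇒ 1281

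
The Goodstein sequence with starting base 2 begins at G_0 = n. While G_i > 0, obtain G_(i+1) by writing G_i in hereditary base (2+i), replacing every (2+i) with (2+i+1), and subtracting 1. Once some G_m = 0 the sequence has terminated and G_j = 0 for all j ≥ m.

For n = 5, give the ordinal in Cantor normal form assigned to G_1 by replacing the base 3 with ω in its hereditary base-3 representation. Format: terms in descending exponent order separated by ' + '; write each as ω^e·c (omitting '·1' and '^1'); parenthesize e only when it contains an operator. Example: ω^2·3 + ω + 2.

5 —HB2→ 2^2 + 1 —bump→ 3^3 + 1 = 28 —(−1)→ 27
27 —HB3→ 3^3 —bump→ 4^4 = 256 —(−1)→ 255

ω^ω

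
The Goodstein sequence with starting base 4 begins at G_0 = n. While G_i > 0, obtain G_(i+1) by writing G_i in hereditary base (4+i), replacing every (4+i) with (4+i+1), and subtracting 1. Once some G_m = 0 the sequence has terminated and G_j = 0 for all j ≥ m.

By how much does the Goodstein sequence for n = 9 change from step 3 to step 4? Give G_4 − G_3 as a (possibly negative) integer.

0

base 4: 9 = 2·4 + 1; at 5: 2·5 + 1 = 11; next = 10
base 5: 10 = 2·5; at 6: 2·6 = 12; next = 11
base 6: 11 = 6 + 5; at 7: 7 + 5 = 12; next = 11
base 7: 11 = 7 + 4; at 8: 8 + 4 = 12; next = 11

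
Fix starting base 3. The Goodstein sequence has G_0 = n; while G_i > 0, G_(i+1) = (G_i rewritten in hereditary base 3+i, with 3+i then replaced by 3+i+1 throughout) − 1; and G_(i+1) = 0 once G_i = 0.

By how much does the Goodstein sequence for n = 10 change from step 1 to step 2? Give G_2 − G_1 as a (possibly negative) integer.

8

10 —HB3→ 3^2 + 1 —bump→ 4^2 + 1 = 17 —(−1)→ 16
16 —HB4→ 4^2 —bump→ 5^2 = 25 —(−1)→ 24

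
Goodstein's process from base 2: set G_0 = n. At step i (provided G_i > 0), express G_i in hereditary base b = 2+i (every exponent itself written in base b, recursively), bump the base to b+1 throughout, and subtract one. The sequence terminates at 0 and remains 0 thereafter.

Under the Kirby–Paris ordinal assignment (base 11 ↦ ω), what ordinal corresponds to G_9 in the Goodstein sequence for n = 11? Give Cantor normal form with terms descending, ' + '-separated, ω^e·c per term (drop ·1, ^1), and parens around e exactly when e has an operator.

(0) 11|_2 = 2^(2 + 1) + 2 + 1 ↦ 3^(3 + 1) + 3 + 1|_3 = 85 ⇒ 84
(1) 84|_3 = 3^(3 + 1) + 3 ↦ 4^(4 + 1) + 4|_4 = 1028 ⇒ 1027
(2) 1027|_4 = 4^(4 + 1) + 3 ↦ 5^(5 + 1) + 3|_5 = 15628 ⇒ 15627
(3) 15627|_5 = 5^(5 + 1) + 2 ↦ 6^(6 + 1) + 2|_6 = 279938 ⇒ 279937
(4) 279937|_6 = 6^(6 + 1) + 1 ↦ 7^(7 + 1) + 1|_7 = 5764802 ⇒ 5764801
(5) 5764801|_7 = 7^(7 + 1) ↦ 8^(8 + 1)|_8 = 134217728 ⇒ 134217727
(6) 134217727|_8 = 7·8^8 + 7·8^7 + 7·8^6 + 7·8^5 + 7·8^4 + 7·8^3 + 7·8^2 + 7·8 + 7 ↦ 7·9^9 + 7·9^7 + 7·9^6 + 7·9^5 + 7·9^4 + 7·9^3 + 7·9^2 + 7·9 + 7|_9 = 2749609303 ⇒ 2749609302
(7) 2749609302|_9 = 7·9^9 + 7·9^7 + 7·9^6 + 7·9^5 + 7·9^4 + 7·9^3 + 7·9^2 + 7·9 + 6 ↦ 7·10^10 + 7·10^7 + 7·10^6 + 7·10^5 + 7·10^4 + 7·10^3 + 7·10^2 + 7·10 + 6|_10 = 70077777776 ⇒ 70077777775
(8) 70077777775|_10 = 7·10^10 + 7·10^7 + 7·10^6 + 7·10^5 + 7·10^4 + 7·10^3 + 7·10^2 + 7·10 + 5 ↦ 7·11^11 + 7·11^7 + 7·11^6 + 7·11^5 + 7·11^4 + 7·11^3 + 7·11^2 + 7·11 + 5|_11 = 1997331745491 ⇒ 1997331745490

ω^ω·7 + ω^7·7 + ω^6·7 + ω^5·7 + ω^4·7 + ω^3·7 + ω^2·7 + ω·7 + 4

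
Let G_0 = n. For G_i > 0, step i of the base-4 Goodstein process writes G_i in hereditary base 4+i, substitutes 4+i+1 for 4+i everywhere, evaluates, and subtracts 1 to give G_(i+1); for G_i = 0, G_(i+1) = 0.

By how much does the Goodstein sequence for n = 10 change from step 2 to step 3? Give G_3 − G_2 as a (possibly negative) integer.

1

step 0: 10 = 2·4 + 2; sub 5 for 4: 2·5 + 2; = 12; G_1 = 12−1 = 11
step 1: 11 = 2·5 + 1; sub 6 for 5: 2·6 + 1; = 13; G_2 = 13−1 = 12
step 2: 12 = 2·6; sub 7 for 6: 2·7; = 14; G_3 = 14−1 = 13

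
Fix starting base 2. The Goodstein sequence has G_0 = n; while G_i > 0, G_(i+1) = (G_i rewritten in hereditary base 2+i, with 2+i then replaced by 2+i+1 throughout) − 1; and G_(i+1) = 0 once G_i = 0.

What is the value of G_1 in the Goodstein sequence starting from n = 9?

81

i=0: 9 = 2^(2 + 1) + 1 (b=2); 2→3: 3^(3 + 1) + 1 = 82; 82−1 = 81
i=1: 81 = 3^(3 + 1) (b=3); 3→4: 4^(4 + 1) = 1024; 1024−1 = 1023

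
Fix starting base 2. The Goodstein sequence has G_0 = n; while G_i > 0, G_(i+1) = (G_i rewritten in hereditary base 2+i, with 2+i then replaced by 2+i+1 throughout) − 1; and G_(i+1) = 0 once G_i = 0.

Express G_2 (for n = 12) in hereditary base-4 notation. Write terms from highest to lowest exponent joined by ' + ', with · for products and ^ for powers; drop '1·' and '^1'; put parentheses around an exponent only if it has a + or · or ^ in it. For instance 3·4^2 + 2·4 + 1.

4^(4 + 1) + 2·4^2 + 2·4 + 1

i=0: 12 = 2^(2 + 1) + 2^2 (b=2); 2→3: 3^(3 + 1) + 3^3 = 108; 108−1 = 107
i=1: 107 = 3^(3 + 1) + 2·3^2 + 2·3 + 2 (b=3); 3→4: 4^(4 + 1) + 2·4^2 + 2·4 + 2 = 1066; 1066−1 = 1065
i=2: 1065 = 4^(4 + 1) + 2·4^2 + 2·4 + 1 (b=4); 4→5: 5^(5 + 1) + 2·5^2 + 2·5 + 1 = 15686; 15686−1 = 15685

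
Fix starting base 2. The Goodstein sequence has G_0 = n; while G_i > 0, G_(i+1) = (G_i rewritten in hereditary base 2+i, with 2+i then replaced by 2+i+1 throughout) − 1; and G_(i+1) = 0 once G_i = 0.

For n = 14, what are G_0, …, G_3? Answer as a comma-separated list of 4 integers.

14, 110, 1281, 18750

i=0: 14 = 2^(2 + 1) + 2^2 + 2 (b=2); 2→3: 3^(3 + 1) + 3^3 + 3 = 111; 111−1 = 110
i=1: 110 = 3^(3 + 1) + 3^3 + 2 (b=3); 3→4: 4^(4 + 1) + 4^4 + 2 = 1282; 1282−1 = 1281
i=2: 1281 = 4^(4 + 1) + 4^4 + 1 (b=4); 4→5: 5^(5 + 1) + 5^5 + 1 = 18751; 18751−1 = 18750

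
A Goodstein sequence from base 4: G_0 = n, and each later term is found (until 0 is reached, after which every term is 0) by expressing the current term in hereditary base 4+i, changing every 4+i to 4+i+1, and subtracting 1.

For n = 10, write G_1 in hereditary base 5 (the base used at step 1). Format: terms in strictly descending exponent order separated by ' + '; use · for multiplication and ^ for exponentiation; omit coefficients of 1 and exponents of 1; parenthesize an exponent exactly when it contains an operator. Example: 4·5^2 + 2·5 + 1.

i=0: 10 = 2·4 + 2 (b=4); 4→5: 2·5 + 2 = 12; 12−1 = 11
i=1: 11 = 2·5 + 1 (b=5); 5→6: 2·6 + 1 = 13; 13−1 = 12

2·5 + 1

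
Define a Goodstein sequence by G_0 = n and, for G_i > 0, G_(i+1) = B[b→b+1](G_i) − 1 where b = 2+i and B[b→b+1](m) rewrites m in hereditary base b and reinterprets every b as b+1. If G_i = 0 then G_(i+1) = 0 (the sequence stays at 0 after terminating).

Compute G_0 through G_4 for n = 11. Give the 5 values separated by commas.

base 2: 11 = 2^(2 + 1) + 2 + 1; at 3: 3^(3 + 1) + 3 + 1 = 85; next = 84
base 3: 84 = 3^(3 + 1) + 3; at 4: 4^(4 + 1) + 4 = 1028; next = 1027
base 4: 1027 = 4^(4 + 1) + 3; at 5: 5^(5 + 1) + 3 = 15628; next = 15627
base 5: 15627 = 5^(5 + 1) + 2; at 6: 6^(6 + 1) + 2 = 279938; next = 279937

11, 84, 1027, 15627, 279937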